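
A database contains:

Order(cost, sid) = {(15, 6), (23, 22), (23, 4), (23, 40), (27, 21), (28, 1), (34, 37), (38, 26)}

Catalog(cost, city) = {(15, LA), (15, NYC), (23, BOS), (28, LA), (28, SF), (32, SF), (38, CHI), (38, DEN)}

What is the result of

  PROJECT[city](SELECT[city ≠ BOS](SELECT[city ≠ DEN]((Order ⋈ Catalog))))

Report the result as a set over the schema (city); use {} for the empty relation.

{CHI, LA, NYC, SF}

Order ⋈ Catalog (natural join on cost): {(15, 6, LA), (15, 6, NYC), (23, 22, BOS), (23, 4, BOS), (23, 40, BOS), (28, 1, LA), (28, 1, SF), (38, 26, CHI), (38, 26, DEN)}
Selection city ≠ DEN: {(15, 6, LA), (15, 6, NYC), (23, 22, BOS), (23, 4, BOS), (23, 40, BOS), (28, 1, LA), (28, 1, SF), (38, 26, CHI)}
Selection city ≠ BOS: {(15, 6, LA), (15, 6, NYC), (28, 1, LA), (28, 1, SF), (38, 26, CHI)}
π[city]: project onto (city) (1 duplicate(s) eliminated) → {CHI, LA, NYC, SF}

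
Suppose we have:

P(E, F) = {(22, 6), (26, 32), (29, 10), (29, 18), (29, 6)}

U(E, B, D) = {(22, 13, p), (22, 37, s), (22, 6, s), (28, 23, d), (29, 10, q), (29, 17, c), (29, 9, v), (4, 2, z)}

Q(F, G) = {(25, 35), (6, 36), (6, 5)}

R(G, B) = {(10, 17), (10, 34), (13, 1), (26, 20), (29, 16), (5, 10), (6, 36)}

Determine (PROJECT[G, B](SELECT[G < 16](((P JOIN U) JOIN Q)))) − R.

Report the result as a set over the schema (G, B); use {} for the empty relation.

Natural join on E: {(22, 6, 13, p), (22, 6, 37, s), (22, 6, 6, s), (29, 10, 10, q), (29, 10, 17, c), (29, 10, 9, v), (29, 18, 10, q), (29, 18, 17, c), (29, 18, 9, v), (29, 6, 10, q), (29, 6, 17, c), (29, 6, 9, v)}
Natural join on F: {(22, 6, 13, p, 36), (22, 6, 13, p, 5), (22, 6, 37, s, 36), (22, 6, 37, s, 5), (22, 6, 6, s, 36), (22, 6, 6, s, 5), (29, 6, 10, q, 36), (29, 6, 10, q, 5), (29, 6, 17, c, 36), (29, 6, 17, c, 5), (29, 6, 9, v, 36), (29, 6, 9, v, 5)}
Filtering on G < 16 leaves {(22, 6, 13, p, 5), (22, 6, 37, s, 5), (22, 6, 6, s, 5), (29, 6, 10, q, 5), (29, 6, 17, c, 5), (29, 6, 9, v, 5)}.
π_{G, B} gives {(5, 10), (5, 13), (5, 17), (5, 37), (5, 6), (5, 9)}.
Taking the difference: {(5, 13), (5, 17), (5, 37), (5, 6), (5, 9)}

{(5, 13), (5, 17), (5, 37), (5, 6), (5, 9)}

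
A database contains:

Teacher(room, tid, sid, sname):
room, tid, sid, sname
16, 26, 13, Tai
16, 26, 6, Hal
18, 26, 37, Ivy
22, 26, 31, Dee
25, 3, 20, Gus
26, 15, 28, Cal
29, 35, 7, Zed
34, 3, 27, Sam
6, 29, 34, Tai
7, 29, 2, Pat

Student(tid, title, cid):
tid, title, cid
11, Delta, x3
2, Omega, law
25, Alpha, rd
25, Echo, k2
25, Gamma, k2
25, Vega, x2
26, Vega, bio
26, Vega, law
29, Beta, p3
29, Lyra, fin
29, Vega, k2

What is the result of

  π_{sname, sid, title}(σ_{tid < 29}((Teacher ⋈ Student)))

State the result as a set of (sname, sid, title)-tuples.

{(Dee, 31, Vega), (Hal, 6, Vega), (Ivy, 37, Vega), (Tai, 13, Vega)}

Joining Teacher and Student on tid yields {(16, 26, 13, Tai, Vega, bio), (16, 26, 13, Tai, Vega, law), (16, 26, 6, Hal, Vega, bio), (16, 26, 6, Hal, Vega, law), (18, 26, 37, Ivy, Vega, bio), (18, 26, 37, Ivy, Vega, law), (22, 26, 31, Dee, Vega, bio), (22, 26, 31, Dee, Vega, law), (6, 29, 34, Tai, Beta, p3), (6, 29, 34, Tai, Lyra, fin), (6, 29, 34, Tai, Vega, k2), (7, 29, 2, Pat, Beta, p3), (7, 29, 2, Pat, Lyra, fin), (7, 29, 2, Pat, Vega, k2)}.
Selection tid < 29: {(16, 26, 13, Tai, Vega, bio), (16, 26, 13, Tai, Vega, law), (16, 26, 6, Hal, Vega, bio), (16, 26, 6, Hal, Vega, law), (18, 26, 37, Ivy, Vega, bio), (18, 26, 37, Ivy, Vega, law), (22, 26, 31, Dee, Vega, bio), (22, 26, 31, Dee, Vega, law)}
Projecting to sname, sid, title (4 duplicate(s) eliminated): {(Dee, 31, Vega), (Hal, 6, Vega), (Ivy, 37, Vega), (Tai, 13, Vega)}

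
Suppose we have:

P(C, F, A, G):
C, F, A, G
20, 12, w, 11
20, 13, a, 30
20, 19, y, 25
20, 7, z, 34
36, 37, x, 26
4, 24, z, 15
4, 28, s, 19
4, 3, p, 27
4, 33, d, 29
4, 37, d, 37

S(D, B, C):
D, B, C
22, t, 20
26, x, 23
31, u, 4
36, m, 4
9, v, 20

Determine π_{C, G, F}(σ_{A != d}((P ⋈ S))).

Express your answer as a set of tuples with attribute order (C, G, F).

{(20, 11, 12), (20, 25, 19), (20, 30, 13), (20, 34, 7), (4, 15, 24), (4, 19, 28), (4, 27, 3)}

Joining P and S on C yields {(20, 12, w, 11, 22, t), (20, 12, w, 11, 9, v), (20, 13, a, 30, 22, t), (20, 13, a, 30, 9, v), (20, 19, y, 25, 22, t), (20, 19, y, 25, 9, v), (20, 7, z, 34, 22, t), (20, 7, z, 34, 9, v), (4, 24, z, 15, 31, u), (4, 24, z, 15, 36, m), (4, 28, s, 19, 31, u), (4, 28, s, 19, 36, m), (4, 3, p, 27, 31, u), (4, 3, p, 27, 36, m), (4, 33, d, 29, 31, u), (4, 33, d, 29, 36, m), (4, 37, d, 37, 31, u), (4, 37, d, 37, 36, m)}.
σ[A != d]: keep tuples satisfying A != d → {(20, 12, w, 11, 22, t), (20, 12, w, 11, 9, v), (20, 13, a, 30, 22, t), (20, 13, a, 30, 9, v), (20, 19, y, 25, 22, t), (20, 19, y, 25, 9, v), (20, 7, z, 34, 22, t), (20, 7, z, 34, 9, v), (4, 24, z, 15, 31, u), (4, 24, z, 15, 36, m), (4, 28, s, 19, 31, u), (4, 28, s, 19, 36, m), (4, 3, p, 27, 31, u), (4, 3, p, 27, 36, m)}
Keep only column(s) C, G, F (7 duplicate(s) eliminated): {(20, 11, 12), (20, 25, 19), (20, 30, 13), (20, 34, 7), (4, 15, 24), (4, 19, 28), (4, 27, 3)}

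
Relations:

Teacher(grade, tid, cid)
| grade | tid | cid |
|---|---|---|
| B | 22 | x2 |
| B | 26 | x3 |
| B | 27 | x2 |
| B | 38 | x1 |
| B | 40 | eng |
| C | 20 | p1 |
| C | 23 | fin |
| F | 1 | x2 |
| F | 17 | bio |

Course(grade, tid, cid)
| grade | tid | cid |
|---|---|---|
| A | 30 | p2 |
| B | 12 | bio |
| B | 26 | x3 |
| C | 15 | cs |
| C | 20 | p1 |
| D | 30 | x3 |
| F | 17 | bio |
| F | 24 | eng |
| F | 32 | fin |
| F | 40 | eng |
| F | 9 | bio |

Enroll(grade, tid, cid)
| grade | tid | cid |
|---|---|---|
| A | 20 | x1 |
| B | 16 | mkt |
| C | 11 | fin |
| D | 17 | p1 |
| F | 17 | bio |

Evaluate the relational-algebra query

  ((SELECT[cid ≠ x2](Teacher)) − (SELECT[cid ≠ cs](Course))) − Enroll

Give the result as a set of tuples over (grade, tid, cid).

Selection cid ≠ x2: {(B, 26, x3), (B, 38, x1), (B, 40, eng), (C, 20, p1), (C, 23, fin), (F, 17, bio)}
Selection cid ≠ cs: {(A, 30, p2), (B, 12, bio), (B, 26, x3), (C, 20, p1), (D, 30, x3), (F, 17, bio), (F, 24, eng), (F, 32, fin), (F, 40, eng), (F, 9, bio)}
Taking the difference: {(B, 38, x1), (B, 40, eng), (C, 23, fin)}
Taking the difference: {(B, 38, x1), (B, 40, eng), (C, 23, fin)}

{(B, 38, x1), (B, 40, eng), (C, 23, fin)}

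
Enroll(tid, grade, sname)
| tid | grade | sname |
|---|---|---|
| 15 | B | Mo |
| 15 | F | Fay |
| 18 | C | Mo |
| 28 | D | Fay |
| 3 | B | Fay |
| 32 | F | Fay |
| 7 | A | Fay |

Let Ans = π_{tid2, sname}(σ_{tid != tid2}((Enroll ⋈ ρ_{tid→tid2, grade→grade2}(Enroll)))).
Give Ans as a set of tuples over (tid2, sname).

ρ[tid→tid2, grade→grade2]: schema becomes (tid2, grade2, sname); tuples unchanged.
Enroll ⋈ ρ_{tid→tid2, grade→grade2}(Enroll) (natural join on sname): {(15, B, Mo, 15, B), (15, B, Mo, 18, C), (15, F, Fay, 15, F), (15, F, Fay, 28, D), (15, F, Fay, 3, B), (15, F, Fay, 32, F), (15, F, Fay, 7, A), (18, C, Mo, 15, B), (18, C, Mo, 18, C), (28, D, Fay, 15, F), (28, D, Fay, 28, D), (28, D, Fay, 3, B), (28, D, Fay, 32, F), (28, D, Fay, 7, A), (3, B, Fay, 15, F), (3, B, Fay, 28, D), (3, B, Fay, 3, B), (3, B, Fay, 32, F), (3, B, Fay, 7, A), (32, F, Fay, 15, F), (32, F, Fay, 28, D), (32, F, Fay, 3, B), (32, F, Fay, 32, F), (32, F, Fay, 7, A), (7, A, Fay, 15, F), (7, A, Fay, 28, D), (7, A, Fay, 3, B), (7, A, Fay, 32, F), (7, A, Fay, 7, A)}
Selection tid != tid2: {(15, B, Mo, 18, C), (15, F, Fay, 28, D), (15, F, Fay, 3, B), (15, F, Fay, 32, F), (15, F, Fay, 7, A), (18, C, Mo, 15, B), (28, D, Fay, 15, F), (28, D, Fay, 3, B), (28, D, Fay, 32, F), (28, D, Fay, 7, A), (3, B, Fay, 15, F), (3, B, Fay, 28, D), (3, B, Fay, 32, F), (3, B, Fay, 7, A), (32, F, Fay, 15, F), (32, F, Fay, 28, D), (32, F, Fay, 3, B), (32, F, Fay, 7, A), (7, A, Fay, 15, F), (7, A, Fay, 28, D), (7, A, Fay, 3, B), (7, A, Fay, 32, F)}
π[tid2, sname]: project onto (tid2, sname) (15 duplicate(s) eliminated) → {(15, Fay), (15, Mo), (18, Mo), (28, Fay), (3, Fay), (32, Fay), (7, Fay)}

{(15, Fay), (15, Mo), (18, Mo), (28, Fay), (3, Fay), (32, Fay), (7, Fay)}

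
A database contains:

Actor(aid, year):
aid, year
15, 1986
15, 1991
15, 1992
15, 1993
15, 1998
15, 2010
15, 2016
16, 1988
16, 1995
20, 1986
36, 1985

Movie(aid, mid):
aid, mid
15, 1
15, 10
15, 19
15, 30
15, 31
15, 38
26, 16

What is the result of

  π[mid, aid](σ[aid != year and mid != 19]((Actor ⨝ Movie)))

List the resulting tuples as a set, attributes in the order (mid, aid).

Actor ⋈ Movie (natural join on aid): {(15, 1986, 1), (15, 1986, 10), (15, 1986, 19), (15, 1986, 30), (15, 1986, 31), (15, 1986, 38), (15, 1991, 1), (15, 1991, 10), (15, 1991, 19), (15, 1991, 30), (15, 1991, 31), (15, 1991, 38), (15, 1992, 1), (15, 1992, 10), (15, 1992, 19), (15, 1992, 30), (15, 1992, 31), (15, 1992, 38), (15, 1993, 1), (15, 1993, 10), (15, 1993, 19), (15, 1993, 30), (15, 1993, 31), (15, 1993, 38), (15, 1998, 1), (15, 1998, 10), (15, 1998, 19), (15, 1998, 30), (15, 1998, 31), (15, 1998, 38), (15, 2010, 1), (15, 2010, 10), (15, 2010, 19), (15, 2010, 30), (15, 2010, 31), (15, 2010, 38), (15, 2016, 1), (15, 2016, 10), (15, 2016, 19), (15, 2016, 30), (15, 2016, 31), (15, 2016, 38)}
Filtering on aid != year and mid != 19 leaves {(15, 1986, 1), (15, 1986, 10), (15, 1986, 30), (15, 1986, 31), (15, 1986, 38), (15, 1991, 1), (15, 1991, 10), (15, 1991, 30), (15, 1991, 31), (15, 1991, 38), (15, 1992, 1), (15, 1992, 10), (15, 1992, 30), (15, 1992, 31), (15, 1992, 38), (15, 1993, 1), (15, 1993, 10), (15, 1993, 30), (15, 1993, 31), (15, 1993, 38), (15, 1998, 1), (15, 1998, 10), (15, 1998, 30), (15, 1998, 31), (15, 1998, 38), (15, 2010, 1), (15, 2010, 10), (15, 2010, 30), (15, 2010, 31), (15, 2010, 38), (15, 2016, 1), (15, 2016, 10), (15, 2016, 30), (15, 2016, 31), (15, 2016, 38)}.
π[mid, aid]: project onto (mid, aid) (30 duplicate(s) eliminated) → {(1, 15), (10, 15), (30, 15), (31, 15), (38, 15)}

{(1, 15), (10, 15), (30, 15), (31, 15), (38, 15)}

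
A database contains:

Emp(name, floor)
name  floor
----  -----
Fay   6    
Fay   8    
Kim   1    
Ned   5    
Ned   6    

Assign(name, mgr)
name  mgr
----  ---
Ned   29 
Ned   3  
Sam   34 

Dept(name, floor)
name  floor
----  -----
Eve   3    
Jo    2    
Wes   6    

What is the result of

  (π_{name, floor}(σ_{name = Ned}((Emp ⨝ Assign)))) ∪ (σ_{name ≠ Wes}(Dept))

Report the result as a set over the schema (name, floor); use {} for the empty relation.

Natural join on name: {(Ned, 5, 29), (Ned, 5, 3), (Ned, 6, 29), (Ned, 6, 3)}
Apply σ_{name = Ned}; surviving tuples: {(Ned, 5, 29), (Ned, 5, 3), (Ned, 6, 29), (Ned, 6, 3)}
Keep only column(s) name, floor (2 duplicate(s) eliminated): {(Ned, 5), (Ned, 6)}
Apply σ_{name ≠ Wes}; surviving tuples: {(Eve, 3), (Jo, 2)}
Taking the union: {(Eve, 3), (Jo, 2), (Ned, 5), (Ned, 6)}

{(Eve, 3), (Jo, 2), (Ned, 5), (Ned, 6)}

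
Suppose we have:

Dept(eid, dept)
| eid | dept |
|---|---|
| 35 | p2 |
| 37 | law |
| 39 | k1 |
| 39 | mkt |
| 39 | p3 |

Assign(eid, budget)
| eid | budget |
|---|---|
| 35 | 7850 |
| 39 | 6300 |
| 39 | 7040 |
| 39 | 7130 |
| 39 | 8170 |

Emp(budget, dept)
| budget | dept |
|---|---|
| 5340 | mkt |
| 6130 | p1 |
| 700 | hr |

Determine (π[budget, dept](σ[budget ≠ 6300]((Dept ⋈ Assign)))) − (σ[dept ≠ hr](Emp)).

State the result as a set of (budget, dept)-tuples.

Natural join on eid: {(35, p2, 7850), (39, k1, 6300), (39, k1, 7040), (39, k1, 7130), (39, k1, 8170), (39, mkt, 6300), (39, mkt, 7040), (39, mkt, 7130), (39, mkt, 8170), (39, p3, 6300), (39, p3, 7040), (39, p3, 7130), (39, p3, 8170)}
σ[budget ≠ 6300]: keep tuples satisfying budget ≠ 6300 → {(35, p2, 7850), (39, k1, 7040), (39, k1, 7130), (39, k1, 8170), (39, mkt, 7040), (39, mkt, 7130), (39, mkt, 8170), (39, p3, 7040), (39, p3, 7130), (39, p3, 8170)}
π_{budget, dept} gives {(7040, k1), (7040, mkt), (7040, p3), (7130, k1), (7130, mkt), (7130, p3), (7850, p2), (8170, k1), (8170, mkt), (8170, p3)}.
σ[dept ≠ hr]: keep tuples satisfying dept ≠ hr → {(5340, mkt), (6130, p1)}
Difference: {(7040, k1), (7040, mkt), (7040, p3), (7130, k1), (7130, mkt), (7130, p3), (7850, p2), (8170, k1), (8170, mkt), (8170, p3)} with {(5340, mkt), (6130, p1)} → {(7040, k1), (7040, mkt), (7040, p3), (7130, k1), (7130, mkt), (7130, p3), (7850, p2), (8170, k1), (8170, mkt), (8170, p3)}

{(7040, k1), (7040, mkt), (7040, p3), (7130, k1), (7130, mkt), (7130, p3), (7850, p2), (8170, k1), (8170, mkt), (8170, p3)}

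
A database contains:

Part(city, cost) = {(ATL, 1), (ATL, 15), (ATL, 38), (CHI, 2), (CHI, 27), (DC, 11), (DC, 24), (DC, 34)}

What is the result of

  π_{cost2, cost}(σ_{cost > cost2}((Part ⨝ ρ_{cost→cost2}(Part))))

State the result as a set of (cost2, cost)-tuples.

{(1, 15), (1, 38), (11, 24), (11, 34), (15, 38), (2, 27), (24, 34)}

ρ[cost→cost2]: schema becomes (city, cost2); tuples unchanged.
Joining Part and ρ_{cost→cost2}(Part) on city yields {(ATL, 1, 1), (ATL, 1, 15), (ATL, 1, 38), (ATL, 15, 1), (ATL, 15, 15), (ATL, 15, 38), (ATL, 38, 1), (ATL, 38, 15), (ATL, 38, 38), (CHI, 2, 2), (CHI, 2, 27), (CHI, 27, 2), (CHI, 27, 27), (DC, 11, 11), (DC, 11, 24), (DC, 11, 34), (DC, 24, 11), (DC, 24, 24), (DC, 24, 34), (DC, 34, 11), (DC, 34, 24), (DC, 34, 34)}.
Filtering on cost > cost2 leaves {(ATL, 15, 1), (ATL, 38, 1), (ATL, 38, 15), (CHI, 27, 2), (DC, 24, 11), (DC, 34, 11), (DC, 34, 24)}.
π_{cost2, cost} gives {(1, 15), (1, 38), (11, 24), (11, 34), (15, 38), (2, 27), (24, 34)}.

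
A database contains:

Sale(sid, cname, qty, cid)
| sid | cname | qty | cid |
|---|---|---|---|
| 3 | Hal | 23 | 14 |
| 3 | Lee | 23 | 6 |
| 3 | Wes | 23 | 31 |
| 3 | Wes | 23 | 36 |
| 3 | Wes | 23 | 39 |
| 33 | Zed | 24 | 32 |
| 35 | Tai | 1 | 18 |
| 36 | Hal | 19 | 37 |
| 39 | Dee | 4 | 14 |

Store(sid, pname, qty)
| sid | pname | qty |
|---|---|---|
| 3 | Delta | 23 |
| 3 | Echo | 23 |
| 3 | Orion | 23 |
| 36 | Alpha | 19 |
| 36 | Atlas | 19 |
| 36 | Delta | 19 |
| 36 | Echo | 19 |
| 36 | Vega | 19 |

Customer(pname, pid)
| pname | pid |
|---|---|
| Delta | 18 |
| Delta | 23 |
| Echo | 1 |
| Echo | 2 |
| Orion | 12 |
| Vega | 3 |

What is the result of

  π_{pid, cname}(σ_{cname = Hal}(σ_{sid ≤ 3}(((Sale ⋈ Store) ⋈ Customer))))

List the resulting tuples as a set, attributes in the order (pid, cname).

{(1, Hal), (12, Hal), (18, Hal), (2, Hal), (23, Hal)}

Natural join on sid, qty: {(3, Hal, 23, 14, Delta), (3, Hal, 23, 14, Echo), (3, Hal, 23, 14, Orion), (3, Lee, 23, 6, Delta), (3, Lee, 23, 6, Echo), (3, Lee, 23, 6, Orion), (3, Wes, 23, 31, Delta), (3, Wes, 23, 31, Echo), (3, Wes, 23, 31, Orion), (3, Wes, 23, 36, Delta), (3, Wes, 23, 36, Echo), (3, Wes, 23, 36, Orion), (3, Wes, 23, 39, Delta), (3, Wes, 23, 39, Echo), (3, Wes, 23, 39, Orion), (36, Hal, 19, 37, Alpha), (36, Hal, 19, 37, Atlas), (36, Hal, 19, 37, Delta), (36, Hal, 19, 37, Echo), (36, Hal, 19, 37, Vega)}
Natural join on pname: {(3, Hal, 23, 14, Delta, 18), (3, Hal, 23, 14, Delta, 23), (3, Hal, 23, 14, Echo, 1), (3, Hal, 23, 14, Echo, 2), (3, Hal, 23, 14, Orion, 12), (3, Lee, 23, 6, Delta, 18), (3, Lee, 23, 6, Delta, 23), (3, Lee, 23, 6, Echo, 1), (3, Lee, 23, 6, Echo, 2), (3, Lee, 23, 6, Orion, 12), (3, Wes, 23, 31, Delta, 18), (3, Wes, 23, 31, Delta, 23), (3, Wes, 23, 31, Echo, 1), (3, Wes, 23, 31, Echo, 2), (3, Wes, 23, 31, Orion, 12), (3, Wes, 23, 36, Delta, 18), (3, Wes, 23, 36, Delta, 23), (3, Wes, 23, 36, Echo, 1), (3, Wes, 23, 36, Echo, 2), (3, Wes, 23, 36, Orion, 12), (3, Wes, 23, 39, Delta, 18), (3, Wes, 23, 39, Delta, 23), (3, Wes, 23, 39, Echo, 1), (3, Wes, 23, 39, Echo, 2), (3, Wes, 23, 39, Orion, 12), (36, Hal, 19, 37, Delta, 18), (36, Hal, 19, 37, Delta, 23), (36, Hal, 19, 37, Echo, 1), (36, Hal, 19, 37, Echo, 2), (36, Hal, 19, 37, Vega, 3)}
Apply σ_{sid ≤ 3}; surviving tuples: {(3, Hal, 23, 14, Delta, 18), (3, Hal, 23, 14, Delta, 23), (3, Hal, 23, 14, Echo, 1), (3, Hal, 23, 14, Echo, 2), (3, Hal, 23, 14, Orion, 12), (3, Lee, 23, 6, Delta, 18), (3, Lee, 23, 6, Delta, 23), (3, Lee, 23, 6, Echo, 1), (3, Lee, 23, 6, Echo, 2), (3, Lee, 23, 6, Orion, 12), (3, Wes, 23, 31, Delta, 18), (3, Wes, 23, 31, Delta, 23), (3, Wes, 23, 31, Echo, 1), (3, Wes, 23, 31, Echo, 2), (3, Wes, 23, 31, Orion, 12), (3, Wes, 23, 36, Delta, 18), (3, Wes, 23, 36, Delta, 23), (3, Wes, 23, 36, Echo, 1), (3, Wes, 23, 36, Echo, 2), (3, Wes, 23, 36, Orion, 12), (3, Wes, 23, 39, Delta, 18), (3, Wes, 23, 39, Delta, 23), (3, Wes, 23, 39, Echo, 1), (3, Wes, 23, 39, Echo, 2), (3, Wes, 23, 39, Orion, 12)}
Apply σ_{cname = Hal}; surviving tuples: {(3, Hal, 23, 14, Delta, 18), (3, Hal, 23, 14, Delta, 23), (3, Hal, 23, 14, Echo, 1), (3, Hal, 23, 14, Echo, 2), (3, Hal, 23, 14, Orion, 12)}
π_{pid, cname} gives {(1, Hal), (12, Hal), (18, Hal), (2, Hal), (23, Hal)}.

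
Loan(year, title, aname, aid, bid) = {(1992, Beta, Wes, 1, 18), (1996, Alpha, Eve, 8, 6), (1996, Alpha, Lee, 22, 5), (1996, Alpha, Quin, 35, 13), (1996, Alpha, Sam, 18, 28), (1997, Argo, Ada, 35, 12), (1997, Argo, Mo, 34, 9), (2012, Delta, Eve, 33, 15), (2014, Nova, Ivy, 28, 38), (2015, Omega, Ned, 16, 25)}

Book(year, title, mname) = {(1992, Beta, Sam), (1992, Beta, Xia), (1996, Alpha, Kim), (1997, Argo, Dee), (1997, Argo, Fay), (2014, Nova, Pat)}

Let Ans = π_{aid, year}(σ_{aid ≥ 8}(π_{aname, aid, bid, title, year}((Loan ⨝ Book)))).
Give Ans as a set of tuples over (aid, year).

{(18, 1996), (22, 1996), (28, 2014), (34, 1997), (35, 1996), (35, 1997), (8, 1996)}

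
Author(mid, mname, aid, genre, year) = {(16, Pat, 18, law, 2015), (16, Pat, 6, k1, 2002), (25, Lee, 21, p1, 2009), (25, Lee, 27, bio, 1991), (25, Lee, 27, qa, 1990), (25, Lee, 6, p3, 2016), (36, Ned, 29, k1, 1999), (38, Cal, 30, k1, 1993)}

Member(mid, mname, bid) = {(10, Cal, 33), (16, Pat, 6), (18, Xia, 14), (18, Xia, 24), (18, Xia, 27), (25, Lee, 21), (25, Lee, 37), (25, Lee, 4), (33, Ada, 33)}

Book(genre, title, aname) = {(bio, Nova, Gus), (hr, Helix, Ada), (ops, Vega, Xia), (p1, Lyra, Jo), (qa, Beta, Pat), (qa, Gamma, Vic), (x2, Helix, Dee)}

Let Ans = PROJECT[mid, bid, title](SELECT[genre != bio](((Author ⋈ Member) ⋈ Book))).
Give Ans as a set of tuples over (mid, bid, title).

Natural join on mid, mname: {(16, Pat, 18, law, 2015, 6), (16, Pat, 6, k1, 2002, 6), (25, Lee, 21, p1, 2009, 21), (25, Lee, 21, p1, 2009, 37), (25, Lee, 21, p1, 2009, 4), (25, Lee, 27, bio, 1991, 21), (25, Lee, 27, bio, 1991, 37), (25, Lee, 27, bio, 1991, 4), (25, Lee, 27, qa, 1990, 21), (25, Lee, 27, qa, 1990, 37), (25, Lee, 27, qa, 1990, 4), (25, Lee, 6, p3, 2016, 21), (25, Lee, 6, p3, 2016, 37), (25, Lee, 6, p3, 2016, 4)}
Natural join on genre: {(25, Lee, 21, p1, 2009, 21, Lyra, Jo), (25, Lee, 21, p1, 2009, 37, Lyra, Jo), (25, Lee, 21, p1, 2009, 4, Lyra, Jo), (25, Lee, 27, bio, 1991, 21, Nova, Gus), (25, Lee, 27, bio, 1991, 37, Nova, Gus), (25, Lee, 27, bio, 1991, 4, Nova, Gus), (25, Lee, 27, qa, 1990, 21, Beta, Pat), (25, Lee, 27, qa, 1990, 21, Gamma, Vic), (25, Lee, 27, qa, 1990, 37, Beta, Pat), (25, Lee, 27, qa, 1990, 37, Gamma, Vic), (25, Lee, 27, qa, 1990, 4, Beta, Pat), (25, Lee, 27, qa, 1990, 4, Gamma, Vic)}
σ[genre != bio]: keep tuples satisfying genre != bio → {(25, Lee, 21, p1, 2009, 21, Lyra, Jo), (25, Lee, 21, p1, 2009, 37, Lyra, Jo), (25, Lee, 21, p1, 2009, 4, Lyra, Jo), (25, Lee, 27, qa, 1990, 21, Beta, Pat), (25, Lee, 27, qa, 1990, 21, Gamma, Vic), (25, Lee, 27, qa, 1990, 37, Beta, Pat), (25, Lee, 27, qa, 1990, 37, Gamma, Vic), (25, Lee, 27, qa, 1990, 4, Beta, Pat), (25, Lee, 27, qa, 1990, 4, Gamma, Vic)}
Keep only column(s) mid, bid, title: {(25, 21, Beta), (25, 21, Gamma), (25, 21, Lyra), (25, 37, Beta), (25, 37, Gamma), (25, 37, Lyra), (25, 4, Beta), (25, 4, Gamma), (25, 4, Lyra)}

{(25, 21, Beta), (25, 21, Gamma), (25, 21, Lyra), (25, 37, Beta), (25, 37, Gamma), (25, 37, Lyra), (25, 4, Beta), (25, 4, Gamma), (25, 4, Lyra)}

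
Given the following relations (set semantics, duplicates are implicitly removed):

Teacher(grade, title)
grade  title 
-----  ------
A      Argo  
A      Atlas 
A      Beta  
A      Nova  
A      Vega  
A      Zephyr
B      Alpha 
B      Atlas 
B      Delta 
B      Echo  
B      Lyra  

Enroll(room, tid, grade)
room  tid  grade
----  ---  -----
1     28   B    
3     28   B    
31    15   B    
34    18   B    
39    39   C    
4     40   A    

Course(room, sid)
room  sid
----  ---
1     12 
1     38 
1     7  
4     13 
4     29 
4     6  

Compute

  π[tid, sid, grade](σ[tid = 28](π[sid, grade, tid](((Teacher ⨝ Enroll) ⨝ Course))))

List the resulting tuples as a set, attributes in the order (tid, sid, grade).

{(28, 12, B), (28, 38, B), (28, 7, B)}

Natural join on grade: {(A, Argo, 4, 40), (A, Atlas, 4, 40), (A, Beta, 4, 40), (A, Nova, 4, 40), (A, Vega, 4, 40), (A, Zephyr, 4, 40), (B, Alpha, 1, 28), (B, Alpha, 3, 28), (B, Alpha, 31, 15), (B, Alpha, 34, 18), (B, Atlas, 1, 28), (B, Atlas, 3, 28), (B, Atlas, 31, 15), (B, Atlas, 34, 18), (B, Delta, 1, 28), (B, Delta, 3, 28), (B, Delta, 31, 15), (B, Delta, 34, 18), (B, Echo, 1, 28), (B, Echo, 3, 28), (B, Echo, 31, 15), (B, Echo, 34, 18), (B, Lyra, 1, 28), (B, Lyra, 3, 28), (B, Lyra, 31, 15), (B, Lyra, 34, 18)}
Natural join on room: {(A, Argo, 4, 40, 13), (A, Argo, 4, 40, 29), (A, Argo, 4, 40, 6), (A, Atlas, 4, 40, 13), (A, Atlas, 4, 40, 29), (A, Atlas, 4, 40, 6), (A, Beta, 4, 40, 13), (A, Beta, 4, 40, 29), (A, Beta, 4, 40, 6), (A, Nova, 4, 40, 13), (A, Nova, 4, 40, 29), (A, Nova, 4, 40, 6), (A, Vega, 4, 40, 13), (A, Vega, 4, 40, 29), (A, Vega, 4, 40, 6), (A, Zephyr, 4, 40, 13), (A, Zephyr, 4, 40, 29), (A, Zephyr, 4, 40, 6), (B, Alpha, 1, 28, 12), (B, Alpha, 1, 28, 38), (B, Alpha, 1, 28, 7), (B, Atlas, 1, 28, 12), (B, Atlas, 1, 28, 38), (B, Atlas, 1, 28, 7), (B, Delta, 1, 28, 12), (B, Delta, 1, 28, 38), (B, Delta, 1, 28, 7), (B, Echo, 1, 28, 12), (B, Echo, 1, 28, 38), (B, Echo, 1, 28, 7), (B, Lyra, 1, 28, 12), (B, Lyra, 1, 28, 38), (B, Lyra, 1, 28, 7)}
π_{sid, grade, tid} gives {(12, B, 28), (13, A, 40), (29, A, 40), (38, B, 28), (6, A, 40), (7, B, 28)} (27 duplicate(s) eliminated).
Filtering on tid = 28 leaves {(12, B, 28), (38, B, 28), (7, B, 28)}.
π_{tid, sid, grade} gives {(28, 12, B), (28, 38, B), (28, 7, B)}.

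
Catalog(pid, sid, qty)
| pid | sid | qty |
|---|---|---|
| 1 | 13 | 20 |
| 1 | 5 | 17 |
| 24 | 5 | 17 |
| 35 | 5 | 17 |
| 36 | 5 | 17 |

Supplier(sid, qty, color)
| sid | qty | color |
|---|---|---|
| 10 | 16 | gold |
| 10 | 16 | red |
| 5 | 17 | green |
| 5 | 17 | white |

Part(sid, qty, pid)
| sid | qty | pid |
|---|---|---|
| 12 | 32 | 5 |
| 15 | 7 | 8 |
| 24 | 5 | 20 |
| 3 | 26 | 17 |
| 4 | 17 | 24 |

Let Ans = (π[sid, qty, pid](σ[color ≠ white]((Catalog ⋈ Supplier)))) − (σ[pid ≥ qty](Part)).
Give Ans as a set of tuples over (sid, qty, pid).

{(5, 17, 1), (5, 17, 24), (5, 17, 35), (5, 17, 36)}

Joining Catalog and Supplier on sid, qty yields {(1, 5, 17, green), (1, 5, 17, white), (24, 5, 17, green), (24, 5, 17, white), (35, 5, 17, green), (35, 5, 17, white), (36, 5, 17, green), (36, 5, 17, white)}.
Apply σ_{color ≠ white}; surviving tuples: {(1, 5, 17, green), (24, 5, 17, green), (35, 5, 17, green), (36, 5, 17, green)}
Keep only column(s) sid, qty, pid: {(5, 17, 1), (5, 17, 24), (5, 17, 35), (5, 17, 36)}
Apply σ_{pid ≥ qty}; surviving tuples: {(15, 7, 8), (24, 5, 20), (4, 17, 24)}
Taking the difference: {(5, 17, 1), (5, 17, 24), (5, 17, 35), (5, 17, 36)}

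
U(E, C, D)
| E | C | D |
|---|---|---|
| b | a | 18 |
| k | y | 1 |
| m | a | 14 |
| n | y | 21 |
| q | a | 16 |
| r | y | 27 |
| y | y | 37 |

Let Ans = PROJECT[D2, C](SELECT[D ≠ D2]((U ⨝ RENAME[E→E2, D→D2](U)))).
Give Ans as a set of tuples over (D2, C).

{(1, y), (14, a), (16, a), (18, a), (21, y), (27, y), (37, y)}

ρ[E→E2, D→D2]: schema becomes (E2, C, D2); tuples unchanged.
U ⋈ RENAME[E→E2, D→D2](U) (natural join on C): {(b, a, 18, b, 18), (b, a, 18, m, 14), (b, a, 18, q, 16), (k, y, 1, k, 1), (k, y, 1, n, 21), (k, y, 1, r, 27), (k, y, 1, y, 37), (m, a, 14, b, 18), (m, a, 14, m, 14), (m, a, 14, q, 16), (n, y, 21, k, 1), (n, y, 21, n, 21), (n, y, 21, r, 27), (n, y, 21, y, 37), (q, a, 16, b, 18), (q, a, 16, m, 14), (q, a, 16, q, 16), (r, y, 27, k, 1), (r, y, 27, n, 21), (r, y, 27, r, 27), (r, y, 27, y, 37), (y, y, 37, k, 1), (y, y, 37, n, 21), (y, y, 37, r, 27), (y, y, 37, y, 37)}
Filtering on D ≠ D2 leaves {(b, a, 18, m, 14), (b, a, 18, q, 16), (k, y, 1, n, 21), (k, y, 1, r, 27), (k, y, 1, y, 37), (m, a, 14, b, 18), (m, a, 14, q, 16), (n, y, 21, k, 1), (n, y, 21, r, 27), (n, y, 21, y, 37), (q, a, 16, b, 18), (q, a, 16, m, 14), (r, y, 27, k, 1), (r, y, 27, n, 21), (r, y, 27, y, 37), (y, y, 37, k, 1), (y, y, 37, n, 21), (y, y, 37, r, 27)}.
Keep only column(s) D2, C (11 duplicate(s) eliminated): {(1, y), (14, a), (16, a), (18, a), (21, y), (27, y), (37, y)}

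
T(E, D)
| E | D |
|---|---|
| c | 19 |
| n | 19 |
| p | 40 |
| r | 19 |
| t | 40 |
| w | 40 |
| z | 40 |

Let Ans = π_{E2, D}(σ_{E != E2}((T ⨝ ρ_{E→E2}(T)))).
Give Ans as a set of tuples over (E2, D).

{(c, 19), (n, 19), (p, 40), (r, 19), (t, 40), (w, 40), (z, 40)}

ρ[E→E2]: schema becomes (E2, D); tuples unchanged.
Natural join on D: {(c, 19, c), (c, 19, n), (c, 19, r), (n, 19, c), (n, 19, n), (n, 19, r), (p, 40, p), (p, 40, t), (p, 40, w), (p, 40, z), (r, 19, c), (r, 19, n), (r, 19, r), (t, 40, p), (t, 40, t), (t, 40, w), (t, 40, z), (w, 40, p), (w, 40, t), (w, 40, w), (w, 40, z), (z, 40, p), (z, 40, t), (z, 40, w), (z, 40, z)}
σ[E != E2]: keep tuples satisfying E != E2 → {(c, 19, n), (c, 19, r), (n, 19, c), (n, 19, r), (p, 40, t), (p, 40, w), (p, 40, z), (r, 19, c), (r, 19, n), (t, 40, p), (t, 40, w), (t, 40, z), (w, 40, p), (w, 40, t), (w, 40, z), (z, 40, p), (z, 40, t), (z, 40, w)}
π[E2, D]: project onto (E2, D) (11 duplicate(s) eliminated) → {(c, 19), (n, 19), (p, 40), (r, 19), (t, 40), (w, 40), (z, 40)}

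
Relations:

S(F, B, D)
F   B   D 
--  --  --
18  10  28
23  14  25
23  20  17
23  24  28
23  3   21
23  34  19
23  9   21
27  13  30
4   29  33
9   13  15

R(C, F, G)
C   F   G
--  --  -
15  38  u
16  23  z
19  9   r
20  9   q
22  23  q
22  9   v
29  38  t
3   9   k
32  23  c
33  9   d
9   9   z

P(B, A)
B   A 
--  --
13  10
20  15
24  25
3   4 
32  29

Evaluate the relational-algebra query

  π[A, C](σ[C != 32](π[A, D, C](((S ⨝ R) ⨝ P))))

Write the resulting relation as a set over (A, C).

S ⋈ R (natural join on F): {(23, 14, 25, 16, z), (23, 14, 25, 22, q), (23, 14, 25, 32, c), (23, 20, 17, 16, z), (23, 20, 17, 22, q), (23, 20, 17, 32, c), (23, 24, 28, 16, z), (23, 24, 28, 22, q), (23, 24, 28, 32, c), (23, 3, 21, 16, z), (23, 3, 21, 22, q), (23, 3, 21, 32, c), (23, 34, 19, 16, z), (23, 34, 19, 22, q), (23, 34, 19, 32, c), (23, 9, 21, 16, z), (23, 9, 21, 22, q), (23, 9, 21, 32, c), (9, 13, 15, 19, r), (9, 13, 15, 20, q), (9, 13, 15, 22, v), (9, 13, 15, 3, k), (9, 13, 15, 33, d), (9, 13, 15, 9, z)}
(S ⨝ R) ⋈ P (natural join on B): {(23, 20, 17, 16, z, 15), (23, 20, 17, 22, q, 15), (23, 20, 17, 32, c, 15), (23, 24, 28, 16, z, 25), (23, 24, 28, 22, q, 25), (23, 24, 28, 32, c, 25), (23, 3, 21, 16, z, 4), (23, 3, 21, 22, q, 4), (23, 3, 21, 32, c, 4), (9, 13, 15, 19, r, 10), (9, 13, 15, 20, q, 10), (9, 13, 15, 22, v, 10), (9, 13, 15, 3, k, 10), (9, 13, 15, 33, d, 10), (9, 13, 15, 9, z, 10)}
Keep only column(s) A, D, C: {(10, 15, 19), (10, 15, 20), (10, 15, 22), (10, 15, 3), (10, 15, 33), (10, 15, 9), (15, 17, 16), (15, 17, 22), (15, 17, 32), (25, 28, 16), (25, 28, 22), (25, 28, 32), (4, 21, 16), (4, 21, 22), (4, 21, 32)}
σ[C != 32]: keep tuples satisfying C != 32 → {(10, 15, 19), (10, 15, 20), (10, 15, 22), (10, 15, 3), (10, 15, 33), (10, 15, 9), (15, 17, 16), (15, 17, 22), (25, 28, 16), (25, 28, 22), (4, 21, 16), (4, 21, 22)}
Keep only column(s) A, C: {(10, 19), (10, 20), (10, 22), (10, 3), (10, 33), (10, 9), (15, 16), (15, 22), (25, 16), (25, 22), (4, 16), (4, 22)}

{(10, 19), (10, 20), (10, 22), (10, 3), (10, 33), (10, 9), (15, 16), (15, 22), (25, 16), (25, 22), (4, 16), (4, 22)}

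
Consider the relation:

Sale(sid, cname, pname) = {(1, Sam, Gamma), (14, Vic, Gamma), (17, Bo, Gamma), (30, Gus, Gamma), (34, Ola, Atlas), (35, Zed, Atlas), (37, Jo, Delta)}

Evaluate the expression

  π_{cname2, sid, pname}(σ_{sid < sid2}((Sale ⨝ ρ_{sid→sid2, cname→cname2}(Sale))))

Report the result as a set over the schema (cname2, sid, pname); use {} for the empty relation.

ρ[sid→sid2, cname→cname2]: schema becomes (sid2, cname2, pname); tuples unchanged.
Sale ⋈ ρ_{sid→sid2, cname→cname2}(Sale) (natural join on pname): {(1, Sam, Gamma, 1, Sam), (1, Sam, Gamma, 14, Vic), (1, Sam, Gamma, 17, Bo), (1, Sam, Gamma, 30, Gus), (14, Vic, Gamma, 1, Sam), (14, Vic, Gamma, 14, Vic), (14, Vic, Gamma, 17, Bo), (14, Vic, Gamma, 30, Gus), (17, Bo, Gamma, 1, Sam), (17, Bo, Gamma, 14, Vic), (17, Bo, Gamma, 17, Bo), (17, Bo, Gamma, 30, Gus), (30, Gus, Gamma, 1, Sam), (30, Gus, Gamma, 14, Vic), (30, Gus, Gamma, 17, Bo), (30, Gus, Gamma, 30, Gus), (34, Ola, Atlas, 34, Ola), (34, Ola, Atlas, 35, Zed), (35, Zed, Atlas, 34, Ola), (35, Zed, Atlas, 35, Zed), (37, Jo, Delta, 37, Jo)}
Apply σ_{sid < sid2}; surviving tuples: {(1, Sam, Gamma, 14, Vic), (1, Sam, Gamma, 17, Bo), (1, Sam, Gamma, 30, Gus), (14, Vic, Gamma, 17, Bo), (14, Vic, Gamma, 30, Gus), (17, Bo, Gamma, 30, Gus), (34, Ola, Atlas, 35, Zed)}
π[cname2, sid, pname]: project onto (cname2, sid, pname) → {(Bo, 1, Gamma), (Bo, 14, Gamma), (Gus, 1, Gamma), (Gus, 14, Gamma), (Gus, 17, Gamma), (Vic, 1, Gamma), (Zed, 34, Atlas)}

{(Bo, 1, Gamma), (Bo, 14, Gamma), (Gus, 1, Gamma), (Gus, 14, Gamma), (Gus, 17, Gamma), (Vic, 1, Gamma), (Zed, 34, Atlas)}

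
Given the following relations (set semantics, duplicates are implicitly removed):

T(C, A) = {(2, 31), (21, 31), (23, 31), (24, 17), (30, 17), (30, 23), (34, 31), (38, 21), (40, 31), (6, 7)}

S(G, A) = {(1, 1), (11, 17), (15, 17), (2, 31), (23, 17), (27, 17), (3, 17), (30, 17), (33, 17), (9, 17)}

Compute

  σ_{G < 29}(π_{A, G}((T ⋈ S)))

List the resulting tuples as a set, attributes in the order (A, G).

{(17, 11), (17, 15), (17, 23), (17, 27), (17, 3), (17, 9), (31, 2)}

Joining T and S on A yields {(2, 31, 2), (21, 31, 2), (23, 31, 2), (24, 17, 11), (24, 17, 15), (24, 17, 23), (24, 17, 27), (24, 17, 3), (24, 17, 30), (24, 17, 33), (24, 17, 9), (30, 17, 11), (30, 17, 15), (30, 17, 23), (30, 17, 27), (30, 17, 3), (30, 17, 30), (30, 17, 33), (30, 17, 9), (34, 31, 2), (40, 31, 2)}.
Projecting to A, G (12 duplicate(s) eliminated): {(17, 11), (17, 15), (17, 23), (17, 27), (17, 3), (17, 30), (17, 33), (17, 9), (31, 2)}
Selection G < 29: {(17, 11), (17, 15), (17, 23), (17, 27), (17, 3), (17, 9), (31, 2)}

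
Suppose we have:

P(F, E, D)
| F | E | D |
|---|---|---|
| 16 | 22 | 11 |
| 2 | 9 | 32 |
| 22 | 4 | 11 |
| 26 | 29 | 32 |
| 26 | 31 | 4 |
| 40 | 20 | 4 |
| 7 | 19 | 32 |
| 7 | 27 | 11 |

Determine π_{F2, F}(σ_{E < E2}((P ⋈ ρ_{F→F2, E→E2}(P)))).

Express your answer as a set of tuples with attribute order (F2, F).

ρ[F→F2, E→E2]: schema becomes (F2, E2, D); tuples unchanged.
P ⋈ ρ_{F→F2, E→E2}(P) (natural join on D): {(16, 22, 11, 16, 22), (16, 22, 11, 22, 4), (16, 22, 11, 7, 27), (2, 9, 32, 2, 9), (2, 9, 32, 26, 29), (2, 9, 32, 7, 19), (22, 4, 11, 16, 22), (22, 4, 11, 22, 4), (22, 4, 11, 7, 27), (26, 29, 32, 2, 9), (26, 29, 32, 26, 29), (26, 29, 32, 7, 19), (26, 31, 4, 26, 31), (26, 31, 4, 40, 20), (40, 20, 4, 26, 31), (40, 20, 4, 40, 20), (7, 19, 32, 2, 9), (7, 19, 32, 26, 29), (7, 19, 32, 7, 19), (7, 27, 11, 16, 22), (7, 27, 11, 22, 4), (7, 27, 11, 7, 27)}
Selection E < E2: {(16, 22, 11, 7, 27), (2, 9, 32, 26, 29), (2, 9, 32, 7, 19), (22, 4, 11, 16, 22), (22, 4, 11, 7, 27), (40, 20, 4, 26, 31), (7, 19, 32, 26, 29)}
π_{F2, F} gives {(16, 22), (26, 2), (26, 40), (26, 7), (7, 16), (7, 2), (7, 22)}.

{(16, 22), (26, 2), (26, 40), (26, 7), (7, 16), (7, 2), (7, 22)}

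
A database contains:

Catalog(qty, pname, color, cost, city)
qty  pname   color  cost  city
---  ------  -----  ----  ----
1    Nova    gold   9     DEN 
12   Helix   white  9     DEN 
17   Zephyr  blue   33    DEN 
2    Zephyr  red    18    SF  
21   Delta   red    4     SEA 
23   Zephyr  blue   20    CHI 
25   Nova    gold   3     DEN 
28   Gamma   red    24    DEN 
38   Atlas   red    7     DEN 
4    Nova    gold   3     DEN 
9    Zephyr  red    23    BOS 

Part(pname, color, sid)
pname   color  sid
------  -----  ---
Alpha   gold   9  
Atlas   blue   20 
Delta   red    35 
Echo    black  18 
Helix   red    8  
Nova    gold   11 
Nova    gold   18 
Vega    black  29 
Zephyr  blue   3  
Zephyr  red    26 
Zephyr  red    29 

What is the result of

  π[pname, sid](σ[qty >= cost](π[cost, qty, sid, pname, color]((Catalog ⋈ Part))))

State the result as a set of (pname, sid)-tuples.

Catalog ⋈ Part (natural join on pname, color): {(1, Nova, gold, 9, DEN, 11), (1, Nova, gold, 9, DEN, 18), (17, Zephyr, blue, 33, DEN, 3), (2, Zephyr, red, 18, SF, 26), (2, Zephyr, red, 18, SF, 29), (21, Delta, red, 4, SEA, 35), (23, Zephyr, blue, 20, CHI, 3), (25, Nova, gold, 3, DEN, 11), (25, Nova, gold, 3, DEN, 18), (4, Nova, gold, 3, DEN, 11), (4, Nova, gold, 3, DEN, 18), (9, Zephyr, red, 23, BOS, 26), (9, Zephyr, red, 23, BOS, 29)}
π_{cost, qty, sid, pname, color} gives {(18, 2, 26, Zephyr, red), (18, 2, 29, Zephyr, red), (20, 23, 3, Zephyr, blue), (23, 9, 26, Zephyr, red), (23, 9, 29, Zephyr, red), (3, 25, 11, Nova, gold), (3, 25, 18, Nova, gold), (3, 4, 11, Nova, gold), (3, 4, 18, Nova, gold), (33, 17, 3, Zephyr, blue), (4, 21, 35, Delta, red), (9, 1, 11, Nova, gold), (9, 1, 18, Nova, gold)}.
Selection qty >= cost: {(20, 23, 3, Zephyr, blue), (3, 25, 11, Nova, gold), (3, 25, 18, Nova, gold), (3, 4, 11, Nova, gold), (3, 4, 18, Nova, gold), (4, 21, 35, Delta, red)}
π_{pname, sid} gives {(Delta, 35), (Nova, 11), (Nova, 18), (Zephyr, 3)} (2 duplicate(s) eliminated).

{(Delta, 35), (Nova, 11), (Nova, 18), (Zephyr, 3)}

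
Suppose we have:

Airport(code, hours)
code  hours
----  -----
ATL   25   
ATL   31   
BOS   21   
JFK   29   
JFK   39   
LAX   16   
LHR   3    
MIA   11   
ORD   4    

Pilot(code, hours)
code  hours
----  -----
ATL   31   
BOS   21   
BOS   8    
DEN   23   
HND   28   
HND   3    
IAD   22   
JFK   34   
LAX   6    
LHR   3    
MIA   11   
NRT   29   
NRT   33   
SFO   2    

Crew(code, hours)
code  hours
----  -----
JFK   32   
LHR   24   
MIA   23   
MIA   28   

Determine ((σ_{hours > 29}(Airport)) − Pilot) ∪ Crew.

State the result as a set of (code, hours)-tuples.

Apply σ_{hours > 29}; surviving tuples: {(ATL, 31), (JFK, 39)}
Difference: {(ATL, 31), (JFK, 39)} with {(ATL, 31), (BOS, 21), (BOS, 8), (DEN, 23), (HND, 28), (HND, 3), (IAD, 22), (JFK, 34), (LAX, 6), (LHR, 3), (MIA, 11), (NRT, 29), (NRT, 33), (SFO, 2)} → {(JFK, 39)}
Union: {(JFK, 39)} with {(JFK, 32), (LHR, 24), (MIA, 23), (MIA, 28)} → {(JFK, 32), (JFK, 39), (LHR, 24), (MIA, 23), (MIA, 28)}

{(JFK, 32), (JFK, 39), (LHR, 24), (MIA, 23), (MIA, 28)}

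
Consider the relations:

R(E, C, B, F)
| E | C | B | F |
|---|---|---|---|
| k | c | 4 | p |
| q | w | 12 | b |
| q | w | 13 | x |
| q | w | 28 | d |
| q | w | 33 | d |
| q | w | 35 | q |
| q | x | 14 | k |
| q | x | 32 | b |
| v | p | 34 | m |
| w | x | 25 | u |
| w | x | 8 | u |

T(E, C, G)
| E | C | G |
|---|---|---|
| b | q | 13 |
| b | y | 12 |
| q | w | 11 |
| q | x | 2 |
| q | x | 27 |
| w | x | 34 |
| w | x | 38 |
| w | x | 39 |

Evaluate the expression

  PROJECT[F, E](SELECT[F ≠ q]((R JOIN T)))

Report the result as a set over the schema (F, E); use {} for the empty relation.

Natural join on E, C: {(q, w, 12, b, 11), (q, w, 13, x, 11), (q, w, 28, d, 11), (q, w, 33, d, 11), (q, w, 35, q, 11), (q, x, 14, k, 2), (q, x, 14, k, 27), (q, x, 32, b, 2), (q, x, 32, b, 27), (w, x, 25, u, 34), (w, x, 25, u, 38), (w, x, 25, u, 39), (w, x, 8, u, 34), (w, x, 8, u, 38), (w, x, 8, u, 39)}
Selection F ≠ q: {(q, w, 12, b, 11), (q, w, 13, x, 11), (q, w, 28, d, 11), (q, w, 33, d, 11), (q, x, 14, k, 2), (q, x, 14, k, 27), (q, x, 32, b, 2), (q, x, 32, b, 27), (w, x, 25, u, 34), (w, x, 25, u, 38), (w, x, 25, u, 39), (w, x, 8, u, 34), (w, x, 8, u, 38), (w, x, 8, u, 39)}
π[F, E]: project onto (F, E) (9 duplicate(s) eliminated) → {(b, q), (d, q), (k, q), (u, w), (x, q)}

{(b, q), (d, q), (k, q), (u, w), (x, q)}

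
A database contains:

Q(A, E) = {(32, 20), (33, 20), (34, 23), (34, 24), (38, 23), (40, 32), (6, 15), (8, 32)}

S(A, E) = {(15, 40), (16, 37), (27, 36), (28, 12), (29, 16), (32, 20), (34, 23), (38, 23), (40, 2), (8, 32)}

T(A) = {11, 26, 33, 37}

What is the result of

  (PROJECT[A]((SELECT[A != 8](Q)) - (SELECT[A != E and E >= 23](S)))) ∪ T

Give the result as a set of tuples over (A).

{11, 26, 32, 33, 34, 37, 40, 6}

Selection A != 8: {(32, 20), (33, 20), (34, 23), (34, 24), (38, 23), (40, 32), (6, 15)}
Selection A != E and E >= 23: {(15, 40), (16, 37), (27, 36), (34, 23), (38, 23), (8, 32)}
Taking the difference: {(32, 20), (33, 20), (34, 24), (40, 32), (6, 15)}
π_{A} gives {32, 33, 34, 40, 6}.
Taking the union: {11, 26, 32, 33, 34, 37, 40, 6}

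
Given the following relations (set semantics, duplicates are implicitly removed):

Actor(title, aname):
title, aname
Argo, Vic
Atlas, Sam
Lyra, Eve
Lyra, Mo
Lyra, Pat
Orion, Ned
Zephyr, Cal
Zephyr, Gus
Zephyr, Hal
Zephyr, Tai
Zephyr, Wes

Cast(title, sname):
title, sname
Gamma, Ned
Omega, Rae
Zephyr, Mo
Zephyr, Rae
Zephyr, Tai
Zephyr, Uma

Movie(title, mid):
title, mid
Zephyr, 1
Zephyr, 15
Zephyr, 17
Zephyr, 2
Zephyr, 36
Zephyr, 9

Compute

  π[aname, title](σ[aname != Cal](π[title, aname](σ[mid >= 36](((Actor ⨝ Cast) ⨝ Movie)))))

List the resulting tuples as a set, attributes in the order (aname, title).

{(Gus, Zephyr), (Hal, Zephyr), (Tai, Zephyr), (Wes, Zephyr)}

Actor ⋈ Cast (natural join on title): {(Zephyr, Cal, Mo), (Zephyr, Cal, Rae), (Zephyr, Cal, Tai), (Zephyr, Cal, Uma), (Zephyr, Gus, Mo), (Zephyr, Gus, Rae), (Zephyr, Gus, Tai), (Zephyr, Gus, Uma), (Zephyr, Hal, Mo), (Zephyr, Hal, Rae), (Zephyr, Hal, Tai), (Zephyr, Hal, Uma), (Zephyr, Tai, Mo), (Zephyr, Tai, Rae), (Zephyr, Tai, Tai), (Zephyr, Tai, Uma), (Zephyr, Wes, Mo), (Zephyr, Wes, Rae), (Zephyr, Wes, Tai), (Zephyr, Wes, Uma)}
(Actor ⨝ Cast) ⋈ Movie (natural join on title): {(Zephyr, Cal, Mo, 1), (Zephyr, Cal, Mo, 15), (Zephyr, Cal, Mo, 17), (Zephyr, Cal, Mo, 2), (Zephyr, Cal, Mo, 36), (Zephyr, Cal, Mo, 9), (Zephyr, Cal, Rae, 1), (Zephyr, Cal, Rae, 15), (Zephyr, Cal, Rae, 17), (Zephyr, Cal, Rae, 2), (Zephyr, Cal, Rae, 36), (Zephyr, Cal, Rae, 9), (Zephyr, Cal, Tai, 1), (Zephyr, Cal, Tai, 15), (Zephyr, Cal, Tai, 17), (Zephyr, Cal, Tai, 2), (Zephyr, Cal, Tai, 36), (Zephyr, Cal, Tai, 9), (Zephyr, Cal, Uma, 1), (Zephyr, Cal, Uma, 15), (Zephyr, Cal, Uma, 17), (Zephyr, Cal, Uma, 2), (Zephyr, Cal, Uma, 36), (Zephyr, Cal, Uma, 9), (Zephyr, Gus, Mo, 1), (Zephyr, Gus, Mo, 15), (Zephyr, Gus, Mo, 17), (Zephyr, Gus, Mo, 2), (Zephyr, Gus, Mo, 36), (Zephyr, Gus, Mo, 9), (Zephyr, Gus, Rae, 1), (Zephyr, Gus, Rae, 15), (Zephyr, Gus, Rae, 17), (Zephyr, Gus, Rae, 2), (Zephyr, Gus, Rae, 36), (Zephyr, Gus, Rae, 9), (Zephyr, Gus, Tai, 1), (Zephyr, Gus, Tai, 15), (Zephyr, Gus, Tai, 17), (Zephyr, Gus, Tai, 2), (Zephyr, Gus, Tai, 36), (Zephyr, Gus, Tai, 9), (Zephyr, Gus, Uma, 1), (Zephyr, Gus, Uma, 15), (Zephyr, Gus, Uma, 17), (Zephyr, Gus, Uma, 2), (Zephyr, Gus, Uma, 36), (Zephyr, Gus, Uma, 9), (Zephyr, Hal, Mo, 1), (Zephyr, Hal, Mo, 15), (Zephyr, Hal, Mo, 17), (Zephyr, Hal, Mo, 2), (Zephyr, Hal, Mo, 36), (Zephyr, Hal, Mo, 9), (Zephyr, Hal, Rae, 1), (Zephyr, Hal, Rae, 15), (Zephyr, Hal, Rae, 17), (Zephyr, Hal, Rae, 2), (Zephyr, Hal, Rae, 36), (Zephyr, Hal, Rae, 9), (Zephyr, Hal, Tai, 1), (Zephyr, Hal, Tai, 15), (Zephyr, Hal, Tai, 17), (Zephyr, Hal, Tai, 2), (Zephyr, Hal, Tai, 36), (Zephyr, Hal, Tai, 9), (Zephyr, Hal, Uma, 1), (Zephyr, Hal, Uma, 15), (Zephyr, Hal, Uma, 17), (Zephyr, Hal, Uma, 2), (Zephyr, Hal, Uma, 36), (Zephyr, Hal, Uma, 9), (Zephyr, Tai, Mo, 1), (Zephyr, Tai, Mo, 15), (Zephyr, Tai, Mo, 17), (Zephyr, Tai, Mo, 2), (Zephyr, Tai, Mo, 36), (Zephyr, Tai, Mo, 9), (Zephyr, Tai, Rae, 1), (Zephyr, Tai, Rae, 15), (Zephyr, Tai, Rae, 17), (Zephyr, Tai, Rae, 2), (Zephyr, Tai, Rae, 36), (Zephyr, Tai, Rae, 9), (Zephyr, Tai, Tai, 1), (Zephyr, Tai, Tai, 15), (Zephyr, Tai, Tai, 17), (Zephyr, Tai, Tai, 2), (Zephyr, Tai, Tai, 36), (Zephyr, Tai, Tai, 9), (Zephyr, Tai, Uma, 1), (Zephyr, Tai, Uma, 15), (Zephyr, Tai, Uma, 17), (Zephyr, Tai, Uma, 2), (Zephyr, Tai, Uma, 36), (Zephyr, Tai, Uma, 9), (Zephyr, Wes, Mo, 1), (Zephyr, Wes, Mo, 15), (Zephyr, Wes, Mo, 17), (Zephyr, Wes, Mo, 2), (Zephyr, Wes, Mo, 36), (Zephyr, Wes, Mo, 9), (Zephyr, Wes, Rae, 1), (Zephyr, Wes, Rae, 15), (Zephyr, Wes, Rae, 17), (Zephyr, Wes, Rae, 2), (Zephyr, Wes, Rae, 36), (Zephyr, Wes, Rae, 9), (Zephyr, Wes, Tai, 1), (Zephyr, Wes, Tai, 15), (Zephyr, Wes, Tai, 17), (Zephyr, Wes, Tai, 2), (Zephyr, Wes, Tai, 36), (Zephyr, Wes, Tai, 9), (Zephyr, Wes, Uma, 1), (Zephyr, Wes, Uma, 15), (Zephyr, Wes, Uma, 17), (Zephyr, Wes, Uma, 2), (Zephyr, Wes, Uma, 36), (Zephyr, Wes, Uma, 9)}
Selection mid >= 36: {(Zephyr, Cal, Mo, 36), (Zephyr, Cal, Rae, 36), (Zephyr, Cal, Tai, 36), (Zephyr, Cal, Uma, 36), (Zephyr, Gus, Mo, 36), (Zephyr, Gus, Rae, 36), (Zephyr, Gus, Tai, 36), (Zephyr, Gus, Uma, 36), (Zephyr, Hal, Mo, 36), (Zephyr, Hal, Rae, 36), (Zephyr, Hal, Tai, 36), (Zephyr, Hal, Uma, 36), (Zephyr, Tai, Mo, 36), (Zephyr, Tai, Rae, 36), (Zephyr, Tai, Tai, 36), (Zephyr, Tai, Uma, 36), (Zephyr, Wes, Mo, 36), (Zephyr, Wes, Rae, 36), (Zephyr, Wes, Tai, 36), (Zephyr, Wes, Uma, 36)}
π_{title, aname} gives {(Zephyr, Cal), (Zephyr, Gus), (Zephyr, Hal), (Zephyr, Tai), (Zephyr, Wes)} (15 duplicate(s) eliminated).
Selection aname != Cal: {(Zephyr, Gus), (Zephyr, Hal), (Zephyr, Tai), (Zephyr, Wes)}
π_{aname, title} gives {(Gus, Zephyr), (Hal, Zephyr), (Tai, Zephyr), (Wes, Zephyr)}.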